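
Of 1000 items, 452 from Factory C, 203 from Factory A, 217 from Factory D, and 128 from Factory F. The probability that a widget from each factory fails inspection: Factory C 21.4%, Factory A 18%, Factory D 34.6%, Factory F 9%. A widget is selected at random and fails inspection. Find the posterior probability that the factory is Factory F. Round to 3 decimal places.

0.052

Compute prior × likelihood for every hypothesis:
  Factory C: 0.452 × 0.214 = 0.096728
  Factory A: 0.203 × 0.18 = 0.03654
  Factory D: 0.217 × 0.346 = 0.075082
  Factory F: 0.128 × 0.09 = 0.01152
Normalizing constant = 0.21987.
P(Factory F | evidence) = 0.01152 / 0.21987 ≈ 0.052.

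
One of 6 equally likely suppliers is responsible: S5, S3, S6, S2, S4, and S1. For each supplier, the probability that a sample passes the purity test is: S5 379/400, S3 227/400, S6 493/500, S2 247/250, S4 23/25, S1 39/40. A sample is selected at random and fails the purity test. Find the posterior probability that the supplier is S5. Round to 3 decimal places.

0.085

Taking complements, P(off-spec | each) = S5 0.0525, S3 0.4325, S6 0.014, S2 0.012, S4 0.08, S1 0.025.
With a uniform prior (1/6 each), posterior ∝ likelihood:
  S5: 0.0525
  S3: 0.4325
  S6: 0.014
  S2: 0.012
  S4: 0.08
  S1: 0.025
Total = 0.616.
P(S5 | evidence) = 0.0525 / 0.616 ≈ 0.085.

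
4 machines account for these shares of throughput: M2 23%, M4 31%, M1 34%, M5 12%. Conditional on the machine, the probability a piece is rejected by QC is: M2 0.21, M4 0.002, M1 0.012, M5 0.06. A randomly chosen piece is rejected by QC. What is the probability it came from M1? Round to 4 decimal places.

0.0678

Compute prior × likelihood for every hypothesis:
  M2: 0.23 × 0.21 = 0.0483
  M4: 0.31 × 0.002 = 0.00062
  M1: 0.34 × 0.012 = 0.00408
  M5: 0.12 × 0.06 = 0.0072
Normalizing constant = 0.0602.
P(M1 | evidence) = 0.00408 / 0.0602 ≈ 0.0678.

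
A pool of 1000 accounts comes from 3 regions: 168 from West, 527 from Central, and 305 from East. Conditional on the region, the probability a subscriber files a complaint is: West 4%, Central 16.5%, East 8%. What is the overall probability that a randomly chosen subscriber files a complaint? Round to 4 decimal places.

0.1181

Prior × likelihood for each hypothesis:
  West: 0.168 × 0.04 = 0.00672
  Central: 0.527 × 0.165 = 0.086955
  East: 0.305 × 0.08 = 0.0244
P(complaint) = 0.00672 + 0.086955 + 0.0244 = 0.118075 → 0.1181.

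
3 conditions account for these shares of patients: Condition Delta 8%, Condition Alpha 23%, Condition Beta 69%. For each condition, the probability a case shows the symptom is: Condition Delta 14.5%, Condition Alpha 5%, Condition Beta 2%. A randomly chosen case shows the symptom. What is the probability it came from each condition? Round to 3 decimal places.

Condition Delta 0.314, Condition Alpha 0.312, Condition Beta 0.374

Compute prior × likelihood for every hypothesis:
  Condition Delta: 0.08 × 0.145 = 0.0116
  Condition Alpha: 0.23 × 0.05 = 0.0115
  Condition Beta: 0.69 × 0.02 = 0.0138
Normalizing constant = 0.0369.
P(Condition Delta | symptomatic) = 0.0116/0.0369 ≈ 0.314
P(Condition Alpha | symptomatic) = 0.0115/0.0369 ≈ 0.312
P(Condition Beta | symptomatic) = 0.0138/0.0369 ≈ 0.374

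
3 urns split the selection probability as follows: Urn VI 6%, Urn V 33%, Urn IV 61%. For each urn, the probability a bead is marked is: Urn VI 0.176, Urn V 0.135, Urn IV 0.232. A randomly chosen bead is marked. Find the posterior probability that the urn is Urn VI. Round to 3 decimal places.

0.054

By Bayes' rule, posterior ∝ prior × likelihood:
  Urn VI: 0.06 × 0.176 = 0.01056
  Urn V: 0.33 × 0.135 = 0.04455
  Urn IV: 0.61 × 0.232 = 0.14152
Normalizing constant = 0.19663.
P(Urn VI | evidence) = 0.01056 / 0.19663 ≈ 0.054.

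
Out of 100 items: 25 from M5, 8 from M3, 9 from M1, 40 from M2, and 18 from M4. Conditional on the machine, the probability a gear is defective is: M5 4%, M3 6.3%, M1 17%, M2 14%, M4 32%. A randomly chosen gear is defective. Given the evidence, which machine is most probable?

By Bayes' rule, posterior ∝ prior × likelihood:
  M5: 0.25 × 0.04 = 0.01
  M3: 0.08 × 0.063 = 0.00504
  M1: 0.09 × 0.17 = 0.0153
  M2: 0.4 × 0.14 = 0.056
  M4: 0.18 × 0.32 = 0.0576
Total = 0.14394.
Largest term belongs to M4, so M4 is most probable.

M4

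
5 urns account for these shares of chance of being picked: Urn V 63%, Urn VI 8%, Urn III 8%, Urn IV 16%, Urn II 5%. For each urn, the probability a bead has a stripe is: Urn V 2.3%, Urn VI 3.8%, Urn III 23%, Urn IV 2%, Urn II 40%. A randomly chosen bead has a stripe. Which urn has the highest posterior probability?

By Bayes' rule, posterior ∝ prior × likelihood:
  Urn V: 0.63 × 0.023 = 0.01449
  Urn VI: 0.08 × 0.038 = 0.00304
  Urn III: 0.08 × 0.23 = 0.0184
  Urn IV: 0.16 × 0.02 = 0.0032
  Urn II: 0.05 × 0.4 = 0.02
Total = 0.05913.
Largest term belongs to Urn II, so Urn II is most probable.

Urn II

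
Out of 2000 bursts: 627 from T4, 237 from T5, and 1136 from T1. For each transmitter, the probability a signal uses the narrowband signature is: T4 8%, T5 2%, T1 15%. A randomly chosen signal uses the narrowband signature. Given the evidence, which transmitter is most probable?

Prior × likelihood for each hypothesis:
  T4: 0.3135 × 0.08 = 0.02508
  T5: 0.1185 × 0.02 = 0.00237
  T1: 0.568 × 0.15 = 0.0852
Total = 0.11265.
Largest term belongs to T1, so T1 is most probable.

T1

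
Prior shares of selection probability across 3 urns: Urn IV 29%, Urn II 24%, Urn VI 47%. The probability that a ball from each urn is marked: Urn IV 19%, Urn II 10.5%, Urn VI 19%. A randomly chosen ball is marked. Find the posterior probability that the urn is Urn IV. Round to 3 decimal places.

0.325

Compute prior × likelihood for every hypothesis:
  Urn IV: 0.29 × 0.19 = 0.0551
  Urn II: 0.24 × 0.105 = 0.0252
  Urn VI: 0.47 × 0.19 = 0.0893
Normalizing constant = 0.1696.
P(Urn IV | evidence) = 0.0551 / 0.1696 ≈ 0.325.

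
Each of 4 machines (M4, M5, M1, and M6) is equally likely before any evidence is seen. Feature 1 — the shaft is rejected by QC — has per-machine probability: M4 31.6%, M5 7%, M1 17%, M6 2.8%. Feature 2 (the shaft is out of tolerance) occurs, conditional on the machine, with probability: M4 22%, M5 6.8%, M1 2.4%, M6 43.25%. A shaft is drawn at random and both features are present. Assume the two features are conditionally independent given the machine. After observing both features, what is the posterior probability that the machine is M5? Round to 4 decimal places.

0.0526

Since the prior is uniform, the posterior is proportional to the likelihood:
  M4: 0.316 × 0.22 = 0.06952
  M5: 0.07 × 0.068 = 0.00476
  M1: 0.17 × 0.024 = 0.00408
  M6: 0.028 × 0.4325 = 0.01211
Total = 0.09047.
P(M5 | evidence) = 0.00476 / 0.09047 ≈ 0.0526.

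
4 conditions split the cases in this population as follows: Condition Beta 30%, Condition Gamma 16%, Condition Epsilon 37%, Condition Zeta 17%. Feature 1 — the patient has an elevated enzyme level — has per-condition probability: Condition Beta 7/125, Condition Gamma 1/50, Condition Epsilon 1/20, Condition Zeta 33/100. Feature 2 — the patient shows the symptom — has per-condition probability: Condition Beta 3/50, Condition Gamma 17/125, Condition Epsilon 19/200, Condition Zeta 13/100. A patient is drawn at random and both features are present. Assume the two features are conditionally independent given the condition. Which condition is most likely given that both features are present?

Condition Zeta

Compute prior × likelihood for every hypothesis:
  Condition Beta: 0.3 × 0.056 × 0.06 = 0.001008
  Condition Gamma: 0.16 × 0.02 × 0.136 = 0.0004352
  Condition Epsilon: 0.37 × 0.05 × 0.095 = 0.0017575
  Condition Zeta: 0.17 × 0.33 × 0.13 = 0.007293
Sum = 0.0104937.
Largest term belongs to Condition Zeta, so Condition Zeta is most probable.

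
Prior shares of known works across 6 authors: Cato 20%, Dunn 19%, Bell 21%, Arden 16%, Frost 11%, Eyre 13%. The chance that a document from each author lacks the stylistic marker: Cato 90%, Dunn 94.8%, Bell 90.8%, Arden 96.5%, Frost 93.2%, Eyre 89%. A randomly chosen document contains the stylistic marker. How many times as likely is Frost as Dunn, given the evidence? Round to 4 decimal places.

0.7571

Taking complements, P(marker | each) = Cato 0.1, Dunn 0.052, Bell 0.092, Arden 0.035, Frost 0.068, Eyre 0.11.
By Bayes' rule, posterior ∝ prior × likelihood:
  Cato: 0.2 × 0.1 = 0.02
  Dunn: 0.19 × 0.052 = 0.00988
  Bell: 0.21 × 0.092 = 0.01932
  Arden: 0.16 × 0.035 = 0.0056
  Frost: 0.11 × 0.068 = 0.00748
  Eyre: 0.13 × 0.11 = 0.0143
Total = 0.07658.
The ratio is 0.00748 / 0.00988 (the normalizer cancels) = 0.7571.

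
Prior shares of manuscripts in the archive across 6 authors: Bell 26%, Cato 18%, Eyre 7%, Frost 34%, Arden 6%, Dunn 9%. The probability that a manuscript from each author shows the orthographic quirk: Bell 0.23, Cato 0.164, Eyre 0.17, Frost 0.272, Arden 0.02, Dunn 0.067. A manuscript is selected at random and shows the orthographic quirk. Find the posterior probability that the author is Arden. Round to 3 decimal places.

By Bayes' rule, posterior ∝ prior × likelihood:
  Bell: 0.26 × 0.23 = 0.0598
  Cato: 0.18 × 0.164 = 0.02952
  Eyre: 0.07 × 0.17 = 0.0119
  Frost: 0.34 × 0.272 = 0.09248
  Arden: 0.06 × 0.02 = 0.0012
  Dunn: 0.09 × 0.067 = 0.00603
Normalizing constant = 0.20093.
P(Arden | evidence) = 0.0012 / 0.20093 ≈ 0.006.

0.006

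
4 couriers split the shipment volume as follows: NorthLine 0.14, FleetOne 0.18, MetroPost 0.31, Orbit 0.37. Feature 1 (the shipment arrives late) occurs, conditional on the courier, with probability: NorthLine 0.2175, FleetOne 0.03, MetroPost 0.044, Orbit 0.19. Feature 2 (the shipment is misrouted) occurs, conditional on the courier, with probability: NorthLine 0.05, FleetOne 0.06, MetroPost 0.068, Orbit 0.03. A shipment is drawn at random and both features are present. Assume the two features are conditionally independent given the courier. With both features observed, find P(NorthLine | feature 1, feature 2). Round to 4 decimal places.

0.3118

By Bayes' rule, posterior ∝ prior × likelihood:
  NorthLine: 0.14 × 0.2175 × 0.05 = 0.0015225
  FleetOne: 0.18 × 0.03 × 0.06 = 0.000324
  MetroPost: 0.31 × 0.044 × 0.068 = 0.00092752
  Orbit: 0.37 × 0.19 × 0.03 = 0.002109
Sum = 0.00488302.
P(NorthLine | evidence) = 0.0015225 / 0.00488302 ≈ 0.3118.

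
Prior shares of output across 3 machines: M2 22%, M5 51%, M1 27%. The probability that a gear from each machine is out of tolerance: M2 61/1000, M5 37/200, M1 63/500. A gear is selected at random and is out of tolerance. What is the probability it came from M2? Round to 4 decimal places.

0.0946

Prior × likelihood for each hypothesis:
  M2: 0.22 × 0.061 = 0.01342
  M5: 0.51 × 0.185 = 0.09435
  M1: 0.27 × 0.126 = 0.03402
Sum = 0.14179.
P(M2 | evidence) = 0.01342 / 0.14179 ≈ 0.0946.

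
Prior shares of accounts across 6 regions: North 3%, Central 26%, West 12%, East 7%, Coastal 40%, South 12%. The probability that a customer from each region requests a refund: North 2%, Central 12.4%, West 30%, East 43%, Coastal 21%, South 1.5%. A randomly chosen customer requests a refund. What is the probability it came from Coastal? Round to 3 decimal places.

0.455

By Bayes' rule, posterior ∝ prior × likelihood:
  North: 0.03 × 0.02 = 0.0006
  Central: 0.26 × 0.124 = 0.03224
  West: 0.12 × 0.3 = 0.036
  East: 0.07 × 0.43 = 0.0301
  Coastal: 0.4 × 0.21 = 0.084
  South: 0.12 × 0.015 = 0.0018
Normalizing constant = 0.18474.
P(Coastal | evidence) = 0.084 / 0.18474 ≈ 0.455.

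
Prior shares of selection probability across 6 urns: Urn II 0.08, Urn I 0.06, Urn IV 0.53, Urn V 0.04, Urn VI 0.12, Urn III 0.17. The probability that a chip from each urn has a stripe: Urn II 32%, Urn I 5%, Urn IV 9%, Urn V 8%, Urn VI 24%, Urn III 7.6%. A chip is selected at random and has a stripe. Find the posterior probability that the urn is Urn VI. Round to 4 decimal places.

0.2376

Compute prior × likelihood for every hypothesis:
  Urn II: 0.08 × 0.32 = 0.0256
  Urn I: 0.06 × 0.05 = 0.003
  Urn IV: 0.53 × 0.09 = 0.0477
  Urn V: 0.04 × 0.08 = 0.0032
  Urn VI: 0.12 × 0.24 = 0.0288
  Urn III: 0.17 × 0.076 = 0.01292
Normalizing constant = 0.12122.
P(Urn VI | evidence) = 0.0288 / 0.12122 ≈ 0.2376.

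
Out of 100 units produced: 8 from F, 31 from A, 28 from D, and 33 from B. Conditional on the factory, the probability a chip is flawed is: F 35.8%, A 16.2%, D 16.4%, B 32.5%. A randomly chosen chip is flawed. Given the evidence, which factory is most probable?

B

By Bayes' rule, posterior ∝ prior × likelihood:
  F: 0.08 × 0.358 = 0.02864
  A: 0.31 × 0.162 = 0.05022
  D: 0.28 × 0.164 = 0.04592
  B: 0.33 × 0.325 = 0.10725
Sum = 0.23203.
Largest term belongs to B, so B is most probable.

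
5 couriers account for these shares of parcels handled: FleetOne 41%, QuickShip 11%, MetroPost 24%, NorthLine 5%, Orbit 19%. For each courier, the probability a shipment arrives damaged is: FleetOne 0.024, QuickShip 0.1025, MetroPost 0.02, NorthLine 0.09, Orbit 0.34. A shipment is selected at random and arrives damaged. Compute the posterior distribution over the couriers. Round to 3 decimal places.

Compute prior × likelihood for every hypothesis:
  FleetOne: 0.41 × 0.024 = 0.00984
  QuickShip: 0.11 × 0.1025 = 0.011275
  MetroPost: 0.24 × 0.02 = 0.0048
  NorthLine: 0.05 × 0.09 = 0.0045
  Orbit: 0.19 × 0.34 = 0.0646
Sum = 0.095015.
P(FleetOne | damaged) = 0.00984/0.095015 ≈ 0.104
P(QuickShip | damaged) = 0.011275/0.095015 ≈ 0.119
P(MetroPost | damaged) = 0.0048/0.095015 ≈ 0.051
P(NorthLine | damaged) = 0.0045/0.095015 ≈ 0.047
P(Orbit | damaged) = 0.0646/0.095015 ≈ 0.680

FleetOne 0.104, QuickShip 0.119, MetroPost 0.051, NorthLine 0.047, Orbit 0.680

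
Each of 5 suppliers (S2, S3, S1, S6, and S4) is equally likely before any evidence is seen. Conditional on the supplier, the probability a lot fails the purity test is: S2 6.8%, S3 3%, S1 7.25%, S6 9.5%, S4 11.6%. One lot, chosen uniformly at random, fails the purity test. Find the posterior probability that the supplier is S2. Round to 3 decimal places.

0.178

With a uniform prior (1/5 each), posterior ∝ likelihood:
  S2: 0.068
  S3: 0.03
  S1: 0.0725
  S6: 0.095
  S4: 0.116
Normalizing constant = 0.3815.
P(S2 | evidence) = 0.068 / 0.3815 ≈ 0.178.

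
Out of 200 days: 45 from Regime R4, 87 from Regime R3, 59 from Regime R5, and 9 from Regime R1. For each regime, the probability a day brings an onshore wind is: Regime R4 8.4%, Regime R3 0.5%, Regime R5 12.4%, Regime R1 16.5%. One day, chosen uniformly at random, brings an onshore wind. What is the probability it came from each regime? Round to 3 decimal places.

By Bayes' rule, posterior ∝ prior × likelihood:
  Regime R4: 0.225 × 0.084 = 0.0189
  Regime R3: 0.435 × 0.005 = 0.002175
  Regime R5: 0.295 × 0.124 = 0.03658
  Regime R1: 0.045 × 0.165 = 0.007425
Normalizing constant = 0.06508.
P(Regime R4 | onshore) = 0.0189/0.06508 ≈ 0.290
P(Regime R3 | onshore) = 0.002175/0.06508 ≈ 0.033
P(Regime R5 | onshore) = 0.03658/0.06508 ≈ 0.562
P(Regime R1 | onshore) = 0.007425/0.06508 ≈ 0.114

Regime R4 0.290, Regime R3 0.033, Regime R5 0.562, Regime R1 0.114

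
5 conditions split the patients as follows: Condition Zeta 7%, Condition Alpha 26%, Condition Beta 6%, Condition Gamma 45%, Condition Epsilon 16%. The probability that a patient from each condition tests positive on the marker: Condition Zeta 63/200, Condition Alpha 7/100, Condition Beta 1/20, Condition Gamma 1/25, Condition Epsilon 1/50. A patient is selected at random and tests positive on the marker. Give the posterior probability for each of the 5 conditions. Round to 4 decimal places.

Condition Zeta 0.3421, Condition Alpha 0.2824, Condition Beta 0.0465, Condition Gamma 0.2793, Condition Epsilon 0.0497

Compute prior × likelihood for every hypothesis:
  Condition Zeta: 0.07 × 0.315 = 0.02205
  Condition Alpha: 0.26 × 0.07 = 0.0182
  Condition Beta: 0.06 × 0.05 = 0.003
  Condition Gamma: 0.45 × 0.04 = 0.018
  Condition Epsilon: 0.16 × 0.02 = 0.0032
Total = 0.06445.
P(Condition Zeta | marker-positive) = 0.02205/0.06445 ≈ 0.3421
P(Condition Alpha | marker-positive) = 0.0182/0.06445 ≈ 0.2824
P(Condition Beta | marker-positive) = 0.003/0.06445 ≈ 0.0465
P(Condition Gamma | marker-positive) = 0.018/0.06445 ≈ 0.2793
P(Condition Epsilon | marker-positive) = 0.0032/0.06445 ≈ 0.0497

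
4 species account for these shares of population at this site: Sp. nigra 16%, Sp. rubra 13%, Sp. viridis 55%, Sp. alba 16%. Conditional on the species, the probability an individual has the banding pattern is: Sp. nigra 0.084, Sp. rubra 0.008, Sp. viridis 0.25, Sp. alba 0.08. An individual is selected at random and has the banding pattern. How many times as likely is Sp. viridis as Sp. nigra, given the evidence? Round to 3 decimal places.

Compute prior × likelihood for every hypothesis:
  Sp. nigra: 0.16 × 0.084 = 0.01344
  Sp. rubra: 0.13 × 0.008 = 0.00104
  Sp. viridis: 0.55 × 0.25 = 0.1375
  Sp. alba: 0.16 × 0.08 = 0.0128
Sum = 0.16478.
The ratio is 0.1375 / 0.01344 (the normalizer cancels) = 10.231.

10.231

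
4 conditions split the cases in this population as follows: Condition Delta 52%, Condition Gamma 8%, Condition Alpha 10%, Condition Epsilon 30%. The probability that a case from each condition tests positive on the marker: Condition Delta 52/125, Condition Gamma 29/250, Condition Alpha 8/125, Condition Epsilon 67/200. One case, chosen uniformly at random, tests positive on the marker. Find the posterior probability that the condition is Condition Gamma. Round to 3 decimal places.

Compute prior × likelihood for every hypothesis:
  Condition Delta: 0.52 × 0.416 = 0.21632
  Condition Gamma: 0.08 × 0.116 = 0.00928
  Condition Alpha: 0.1 × 0.064 = 0.0064
  Condition Epsilon: 0.3 × 0.335 = 0.1005
Total = 0.3325.
P(Condition Gamma | evidence) = 0.00928 / 0.3325 ≈ 0.028.

0.028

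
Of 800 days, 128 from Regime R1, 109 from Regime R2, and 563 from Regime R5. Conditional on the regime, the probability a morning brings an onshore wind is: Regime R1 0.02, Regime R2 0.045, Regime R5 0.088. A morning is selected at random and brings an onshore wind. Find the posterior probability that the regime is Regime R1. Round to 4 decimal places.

0.0449

Compute prior × likelihood for every hypothesis:
  Regime R1: 0.16 × 0.02 = 0.0032
  Regime R2: 0.13625 × 0.045 = 0.00613125
  Regime R5: 0.70375 × 0.088 = 0.06193
Total = 0.07126125.
P(Regime R1 | evidence) = 0.0032 / 0.07126125 ≈ 0.0449.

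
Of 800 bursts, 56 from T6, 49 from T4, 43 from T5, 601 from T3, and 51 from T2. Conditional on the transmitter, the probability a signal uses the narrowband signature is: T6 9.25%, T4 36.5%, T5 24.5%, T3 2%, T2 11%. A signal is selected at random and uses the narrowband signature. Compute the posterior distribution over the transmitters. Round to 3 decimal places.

Unnormalized posteriors (prior × likelihood):
  T6: 0.07 × 0.0925 = 0.006475
  T4: 0.06125 × 0.365 = 0.02235625
  T5: 0.05375 × 0.245 = 0.01316875
  T3: 0.75125 × 0.02 = 0.015025
  T2: 0.06375 × 0.11 = 0.0070125
Total = 0.0640375.
P(T6 | narrowband) = 0.006475/0.0640375 ≈ 0.101
P(T4 | narrowband) = 0.02235625/0.0640375 ≈ 0.349
P(T5 | narrowband) = 0.01316875/0.0640375 ≈ 0.206
P(T3 | narrowband) = 0.015025/0.0640375 ≈ 0.235
P(T2 | narrowband) = 0.0070125/0.0640375 ≈ 0.110

T6 0.101, T4 0.349, T5 0.206, T3 0.235, T2 0.110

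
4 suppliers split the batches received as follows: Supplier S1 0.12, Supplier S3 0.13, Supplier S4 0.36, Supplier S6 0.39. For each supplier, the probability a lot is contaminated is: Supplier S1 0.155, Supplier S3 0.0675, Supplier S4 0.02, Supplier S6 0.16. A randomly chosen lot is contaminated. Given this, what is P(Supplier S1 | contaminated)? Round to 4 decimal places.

0.1918

Unnormalized posteriors (prior × likelihood):
  Supplier S1: 0.12 × 0.155 = 0.0186
  Supplier S3: 0.13 × 0.0675 = 0.008775
  Supplier S4: 0.36 × 0.02 = 0.0072
  Supplier S6: 0.39 × 0.16 = 0.0624
Normalizing constant = 0.096975.
P(Supplier S1 | evidence) = 0.0186 / 0.096975 ≈ 0.1918.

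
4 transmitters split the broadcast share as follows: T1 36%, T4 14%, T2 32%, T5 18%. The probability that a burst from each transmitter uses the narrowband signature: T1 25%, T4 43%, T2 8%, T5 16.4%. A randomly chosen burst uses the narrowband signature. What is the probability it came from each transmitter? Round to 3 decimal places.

Compute prior × likelihood for every hypothesis:
  T1: 0.36 × 0.25 = 0.09
  T4: 0.14 × 0.43 = 0.0602
  T2: 0.32 × 0.08 = 0.0256
  T5: 0.18 × 0.164 = 0.02952
Normalizing constant = 0.20532.
P(T1 | narrowband) = 0.09/0.20532 ≈ 0.438
P(T4 | narrowband) = 0.0602/0.20532 ≈ 0.293
P(T2 | narrowband) = 0.0256/0.20532 ≈ 0.125
P(T5 | narrowband) = 0.02952/0.20532 ≈ 0.144

T1 0.438, T4 0.293, T2 0.125, T5 0.144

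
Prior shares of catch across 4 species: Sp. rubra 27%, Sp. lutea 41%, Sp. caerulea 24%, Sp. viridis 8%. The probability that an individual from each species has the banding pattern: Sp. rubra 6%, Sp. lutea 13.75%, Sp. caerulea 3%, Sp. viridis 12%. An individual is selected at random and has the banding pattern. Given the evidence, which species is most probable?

By Bayes' rule, posterior ∝ prior × likelihood:
  Sp. rubra: 0.27 × 0.06 = 0.0162
  Sp. lutea: 0.41 × 0.1375 = 0.056375
  Sp. caerulea: 0.24 × 0.03 = 0.0072
  Sp. viridis: 0.08 × 0.12 = 0.0096
Normalizing constant = 0.089375.
Largest term belongs to Sp. lutea, so Sp. lutea is most probable.

Sp. lutea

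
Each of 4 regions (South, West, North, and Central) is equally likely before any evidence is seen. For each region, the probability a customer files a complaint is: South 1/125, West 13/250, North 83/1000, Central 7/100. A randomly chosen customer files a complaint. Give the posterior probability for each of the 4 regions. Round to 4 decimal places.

Since the prior is uniform, the posterior is proportional to the likelihood:
  South: 0.008
  West: 0.052
  North: 0.083
  Central: 0.07
Total = 0.213.
P(South | complaint) = 0.008/0.213 ≈ 0.0376
P(West | complaint) = 0.052/0.213 ≈ 0.2441
P(North | complaint) = 0.083/0.213 ≈ 0.3897
P(Central | complaint) = 0.07/0.213 ≈ 0.3286

South 0.0376, West 0.2441, North 0.3897, Central 0.3286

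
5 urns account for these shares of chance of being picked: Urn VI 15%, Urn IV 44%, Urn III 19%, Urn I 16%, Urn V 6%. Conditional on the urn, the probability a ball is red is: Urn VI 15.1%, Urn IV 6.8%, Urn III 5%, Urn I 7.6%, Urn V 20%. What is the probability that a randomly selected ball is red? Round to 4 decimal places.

0.0862

Prior × likelihood for each hypothesis:
  Urn VI: 0.15 × 0.151 = 0.02265
  Urn IV: 0.44 × 0.068 = 0.02992
  Urn III: 0.19 × 0.05 = 0.0095
  Urn I: 0.16 × 0.076 = 0.01216
  Urn V: 0.06 × 0.2 = 0.012
P(red) = 0.02265 + 0.02992 + 0.0095 + 0.01216 + 0.012 = 0.08623 → 0.0862.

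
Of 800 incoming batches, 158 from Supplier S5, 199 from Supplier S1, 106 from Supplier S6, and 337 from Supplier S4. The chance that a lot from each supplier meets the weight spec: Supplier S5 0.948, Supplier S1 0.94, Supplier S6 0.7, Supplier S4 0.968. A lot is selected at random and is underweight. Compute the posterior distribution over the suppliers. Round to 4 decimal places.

Taking complements, P(underweight | each) = Supplier S5 0.052, Supplier S1 0.06, Supplier S6 0.3, Supplier S4 0.032.
By Bayes' rule, posterior ∝ prior × likelihood:
  Supplier S5: 0.1975 × 0.052 = 0.01027
  Supplier S1: 0.24875 × 0.06 = 0.014925
  Supplier S6: 0.1325 × 0.3 = 0.03975
  Supplier S4: 0.42125 × 0.032 = 0.01348
Total = 0.078425.
P(Supplier S5 | underweight) = 0.01027/0.078425 ≈ 0.1310
P(Supplier S1 | underweight) = 0.014925/0.078425 ≈ 0.1903
P(Supplier S6 | underweight) = 0.03975/0.078425 ≈ 0.5069
P(Supplier S4 | underweight) = 0.01348/0.078425 ≈ 0.1719

Supplier S5 0.1310, Supplier S1 0.1903, Supplier S6 0.5069, Supplier S4 0.1719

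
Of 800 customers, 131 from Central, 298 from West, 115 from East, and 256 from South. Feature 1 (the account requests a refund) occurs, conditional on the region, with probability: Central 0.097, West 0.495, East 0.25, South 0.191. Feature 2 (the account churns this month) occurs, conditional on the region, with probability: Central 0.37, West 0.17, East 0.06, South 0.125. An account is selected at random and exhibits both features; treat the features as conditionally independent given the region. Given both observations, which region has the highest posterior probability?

Compute prior × likelihood for every hypothesis:
  Central: 0.16375 × 0.097 × 0.37 = 0.0058769875
  West: 0.3725 × 0.495 × 0.17 = 0.031345875
  East: 0.14375 × 0.25 × 0.06 = 0.00215625
  South: 0.32 × 0.191 × 0.125 = 0.00764
Total = 0.0470191125.
Largest term belongs to West, so West is most probable.

West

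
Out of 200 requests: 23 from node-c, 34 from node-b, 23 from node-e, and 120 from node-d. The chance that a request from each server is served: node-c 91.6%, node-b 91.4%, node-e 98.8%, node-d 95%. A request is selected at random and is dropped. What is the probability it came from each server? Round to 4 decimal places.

node-c 0.1736, node-b 0.2627, node-e 0.0248, node-d 0.5390

Taking complements, P(dropped | each) = node-c 0.084, node-b 0.086, node-e 0.012, node-d 0.05.
Unnormalized posteriors (prior × likelihood):
  node-c: 0.115 × 0.084 = 0.00966
  node-b: 0.17 × 0.086 = 0.01462
  node-e: 0.115 × 0.012 = 0.00138
  node-d: 0.6 × 0.05 = 0.03
Sum = 0.05566.
P(node-c | dropped) = 0.00966/0.05566 ≈ 0.1736
P(node-b | dropped) = 0.01462/0.05566 ≈ 0.2627
P(node-e | dropped) = 0.00138/0.05566 ≈ 0.0248
P(node-d | dropped) = 0.03/0.05566 ≈ 0.5390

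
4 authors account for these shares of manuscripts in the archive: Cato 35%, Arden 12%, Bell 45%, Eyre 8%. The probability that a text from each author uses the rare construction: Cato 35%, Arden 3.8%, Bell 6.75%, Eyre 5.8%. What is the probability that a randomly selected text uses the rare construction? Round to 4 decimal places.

Prior × likelihood for each hypothesis:
  Cato: 0.35 × 0.35 = 0.1225
  Arden: 0.12 × 0.038 = 0.00456
  Bell: 0.45 × 0.0675 = 0.030375
  Eyre: 0.08 × 0.058 = 0.00464
P(rare-form) = 0.1225 + 0.00456 + 0.030375 + 0.00464 = 0.162075 → 0.1621.

0.1621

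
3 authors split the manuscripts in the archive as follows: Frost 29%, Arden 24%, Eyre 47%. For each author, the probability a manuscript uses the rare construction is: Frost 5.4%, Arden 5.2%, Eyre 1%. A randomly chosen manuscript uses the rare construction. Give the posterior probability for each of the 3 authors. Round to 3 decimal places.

Compute prior × likelihood for every hypothesis:
  Frost: 0.29 × 0.054 = 0.01566
  Arden: 0.24 × 0.052 = 0.01248
  Eyre: 0.47 × 0.01 = 0.0047
Normalizing constant = 0.03284.
P(Frost | rare-form) = 0.01566/0.03284 ≈ 0.477
P(Arden | rare-form) = 0.01248/0.03284 ≈ 0.380
P(Eyre | rare-form) = 0.0047/0.03284 ≈ 0.143
(Check: 0.477+0.380+0.143 = 1.000.)

Frost 0.477, Arden 0.380, Eyre 0.143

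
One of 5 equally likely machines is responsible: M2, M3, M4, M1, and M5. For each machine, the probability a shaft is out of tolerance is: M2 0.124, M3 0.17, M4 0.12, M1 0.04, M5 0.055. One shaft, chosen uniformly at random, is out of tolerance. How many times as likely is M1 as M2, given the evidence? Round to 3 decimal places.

0.323

With a uniform prior (1/5 each), posterior ∝ likelihood:
  M2: 0.124
  M3: 0.17
  M4: 0.12
  M1: 0.04
  M5: 0.055
Total = 0.509.
The ratio is 0.04 / 0.124 (the normalizer cancels) = 0.323.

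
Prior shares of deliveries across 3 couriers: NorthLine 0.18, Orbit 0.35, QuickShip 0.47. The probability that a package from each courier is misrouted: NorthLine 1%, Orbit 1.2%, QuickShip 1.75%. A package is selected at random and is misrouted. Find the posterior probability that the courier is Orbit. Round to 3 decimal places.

0.295

By Bayes' rule, posterior ∝ prior × likelihood:
  NorthLine: 0.18 × 0.01 = 0.0018
  Orbit: 0.35 × 0.012 = 0.0042
  QuickShip: 0.47 × 0.0175 = 0.008225
Normalizing constant = 0.014225.
P(Orbit | evidence) = 0.0042 / 0.014225 ≈ 0.295.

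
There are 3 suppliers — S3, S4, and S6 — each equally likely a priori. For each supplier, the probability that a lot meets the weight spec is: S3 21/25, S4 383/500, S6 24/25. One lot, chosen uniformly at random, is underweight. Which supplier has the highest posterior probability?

S4

Taking complements, P(underweight | each) = S3 0.16, S4 0.234, S6 0.04.
With a uniform prior (1/3 each), posterior ∝ likelihood:
  S3: 0.16
  S4: 0.234
  S6: 0.04
Sum = 0.434.
Largest term belongs to S4, so S4 is most probable.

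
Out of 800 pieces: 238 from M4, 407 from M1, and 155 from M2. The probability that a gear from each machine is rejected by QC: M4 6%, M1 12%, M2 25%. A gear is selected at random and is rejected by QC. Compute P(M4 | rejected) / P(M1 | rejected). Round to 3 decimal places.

By Bayes' rule, posterior ∝ prior × likelihood:
  M4: 0.2975 × 0.06 = 0.01785
  M1: 0.50875 × 0.12 = 0.06105
  M2: 0.19375 × 0.25 = 0.0484375
Sum = 0.1273375.
The ratio is 0.01785 / 0.06105 (the normalizer cancels) = 0.292.

0.292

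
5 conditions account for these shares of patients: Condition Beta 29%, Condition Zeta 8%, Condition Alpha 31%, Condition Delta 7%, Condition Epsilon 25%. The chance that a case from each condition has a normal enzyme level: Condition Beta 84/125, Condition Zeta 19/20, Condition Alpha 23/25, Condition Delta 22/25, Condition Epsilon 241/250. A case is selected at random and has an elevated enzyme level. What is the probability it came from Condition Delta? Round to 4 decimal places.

0.0594

Taking complements, P(elevated | each) = Condition Beta 0.328, Condition Zeta 0.05, Condition Alpha 0.08, Condition Delta 0.12, Condition Epsilon 0.036.
Compute prior × likelihood for every hypothesis:
  Condition Beta: 0.29 × 0.328 = 0.09512
  Condition Zeta: 0.08 × 0.05 = 0.004
  Condition Alpha: 0.31 × 0.08 = 0.0248
  Condition Delta: 0.07 × 0.12 = 0.0084
  Condition Epsilon: 0.25 × 0.036 = 0.009
Total = 0.14132.
P(Condition Delta | evidence) = 0.0084 / 0.14132 ≈ 0.0594.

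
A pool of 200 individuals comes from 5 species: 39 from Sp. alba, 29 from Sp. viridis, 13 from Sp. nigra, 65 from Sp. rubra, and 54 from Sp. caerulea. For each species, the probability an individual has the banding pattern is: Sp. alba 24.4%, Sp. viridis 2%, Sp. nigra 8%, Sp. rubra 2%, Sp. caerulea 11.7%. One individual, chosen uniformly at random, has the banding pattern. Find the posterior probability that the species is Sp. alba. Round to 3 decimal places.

0.507

Prior × likelihood for each hypothesis:
  Sp. alba: 0.195 × 0.244 = 0.04758
  Sp. viridis: 0.145 × 0.02 = 0.0029
  Sp. nigra: 0.065 × 0.08 = 0.0052
  Sp. rubra: 0.325 × 0.02 = 0.0065
  Sp. caerulea: 0.27 × 0.117 = 0.03159
Total = 0.09377.
P(Sp. alba | evidence) = 0.04758 / 0.09377 ≈ 0.507.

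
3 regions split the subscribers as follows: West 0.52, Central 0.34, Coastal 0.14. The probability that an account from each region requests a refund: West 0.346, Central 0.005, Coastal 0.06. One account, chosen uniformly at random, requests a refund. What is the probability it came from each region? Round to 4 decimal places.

Unnormalized posteriors (prior × likelihood):
  West: 0.52 × 0.346 = 0.17992
  Central: 0.34 × 0.005 = 0.0017
  Coastal: 0.14 × 0.06 = 0.0084
Sum = 0.19002.
P(West | refund) = 0.17992/0.19002 ≈ 0.9468
P(Central | refund) = 0.0017/0.19002 ≈ 0.0089
P(Coastal | refund) = 0.0084/0.19002 ≈ 0.0442

West 0.9468, Central 0.0089, Coastal 0.0442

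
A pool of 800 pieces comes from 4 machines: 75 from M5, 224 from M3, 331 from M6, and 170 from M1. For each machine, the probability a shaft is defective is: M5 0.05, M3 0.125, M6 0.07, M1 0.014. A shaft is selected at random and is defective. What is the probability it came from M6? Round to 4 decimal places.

0.4044

Unnormalized posteriors (prior × likelihood):
  M5: 0.09375 × 0.05 = 0.0046875
  M3: 0.28 × 0.125 = 0.035
  M6: 0.41375 × 0.07 = 0.0289625
  M1: 0.2125 × 0.014 = 0.002975
Total = 0.071625.
P(M6 | evidence) = 0.0289625 / 0.071625 ≈ 0.4044.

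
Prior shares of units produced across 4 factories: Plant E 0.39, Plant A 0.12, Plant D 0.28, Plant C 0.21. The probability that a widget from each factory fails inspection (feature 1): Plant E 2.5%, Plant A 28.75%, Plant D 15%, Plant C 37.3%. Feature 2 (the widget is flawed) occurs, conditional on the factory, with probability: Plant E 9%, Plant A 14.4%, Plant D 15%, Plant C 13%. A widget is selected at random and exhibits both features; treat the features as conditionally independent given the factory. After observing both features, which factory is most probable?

Plant C

Prior × likelihood for each hypothesis:
  Plant E: 0.39 × 0.025 × 0.09 = 0.0008775
  Plant A: 0.12 × 0.2875 × 0.144 = 0.004968
  Plant D: 0.28 × 0.15 × 0.15 = 0.0063
  Plant C: 0.21 × 0.373 × 0.13 = 0.0101829
Total = 0.0223284.
Largest term belongs to Plant C, so Plant C is most probable.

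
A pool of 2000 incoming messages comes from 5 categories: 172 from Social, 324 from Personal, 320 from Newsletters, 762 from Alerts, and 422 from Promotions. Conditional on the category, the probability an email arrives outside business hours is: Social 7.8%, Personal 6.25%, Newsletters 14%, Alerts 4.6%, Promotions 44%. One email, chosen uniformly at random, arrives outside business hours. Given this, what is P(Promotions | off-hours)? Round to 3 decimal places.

Unnormalized posteriors (prior × likelihood):
  Social: 0.086 × 0.078 = 0.006708
  Personal: 0.162 × 0.0625 = 0.010125
  Newsletters: 0.16 × 0.14 = 0.0224
  Alerts: 0.381 × 0.046 = 0.017526
  Promotions: 0.211 × 0.44 = 0.09284
Normalizing constant = 0.149599.
P(Promotions | evidence) = 0.09284 / 0.149599 ≈ 0.621.

0.621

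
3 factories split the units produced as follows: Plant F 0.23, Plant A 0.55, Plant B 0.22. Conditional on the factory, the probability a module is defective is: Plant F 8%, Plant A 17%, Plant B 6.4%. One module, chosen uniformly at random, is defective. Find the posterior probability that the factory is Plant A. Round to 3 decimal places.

0.742

Compute prior × likelihood for every hypothesis:
  Plant F: 0.23 × 0.08 = 0.0184
  Plant A: 0.55 × 0.17 = 0.0935
  Plant B: 0.22 × 0.064 = 0.01408
Total = 0.12598.
P(Plant A | evidence) = 0.0935 / 0.12598 ≈ 0.742.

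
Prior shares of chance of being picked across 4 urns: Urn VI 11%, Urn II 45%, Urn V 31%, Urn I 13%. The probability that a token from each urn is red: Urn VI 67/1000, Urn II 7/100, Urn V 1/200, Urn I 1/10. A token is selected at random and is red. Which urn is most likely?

Urn II

By Bayes' rule, posterior ∝ prior × likelihood:
  Urn VI: 0.11 × 0.067 = 0.00737
  Urn II: 0.45 × 0.07 = 0.0315
  Urn V: 0.31 × 0.005 = 0.00155
  Urn I: 0.13 × 0.1 = 0.013
Normalizing constant = 0.05342.
Largest term belongs to Urn II, so Urn II is most probable.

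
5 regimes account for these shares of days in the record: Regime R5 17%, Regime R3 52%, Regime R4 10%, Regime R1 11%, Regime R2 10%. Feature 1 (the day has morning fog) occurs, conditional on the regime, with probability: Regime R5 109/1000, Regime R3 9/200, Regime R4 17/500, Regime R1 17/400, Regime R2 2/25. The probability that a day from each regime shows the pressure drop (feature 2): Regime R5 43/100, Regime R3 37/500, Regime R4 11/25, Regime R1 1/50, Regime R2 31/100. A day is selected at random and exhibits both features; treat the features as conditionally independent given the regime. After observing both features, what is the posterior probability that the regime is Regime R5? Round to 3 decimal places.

By Bayes' rule, posterior ∝ prior × likelihood:
  Regime R5: 0.17 × 0.109 × 0.43 = 0.0079679
  Regime R3: 0.52 × 0.045 × 0.074 = 0.0017316
  Regime R4: 0.1 × 0.034 × 0.44 = 0.001496
  Regime R1: 0.11 × 0.0425 × 0.02 = 0.0000935
  Regime R2: 0.1 × 0.08 × 0.31 = 0.00248
Sum = 0.013769.
P(Regime R5 | evidence) = 0.0079679 / 0.013769 ≈ 0.579.

0.579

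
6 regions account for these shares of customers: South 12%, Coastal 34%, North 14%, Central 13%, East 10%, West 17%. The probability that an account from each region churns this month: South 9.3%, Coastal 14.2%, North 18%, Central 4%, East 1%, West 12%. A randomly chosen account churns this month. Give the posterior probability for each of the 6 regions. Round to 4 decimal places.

South 0.1003, Coastal 0.4340, North 0.2265, Central 0.0467, East 0.0090, West 0.1834

By Bayes' rule, posterior ∝ prior × likelihood:
  South: 0.12 × 0.093 = 0.01116
  Coastal: 0.34 × 0.142 = 0.04828
  North: 0.14 × 0.18 = 0.0252
  Central: 0.13 × 0.04 = 0.0052
  East: 0.1 × 0.01 = 0.001
  West: 0.17 × 0.12 = 0.0204
Normalizing constant = 0.11124.
P(South | churn) = 0.01116/0.11124 ≈ 0.1003
P(Coastal | churn) = 0.04828/0.11124 ≈ 0.4340
P(North | churn) = 0.0252/0.11124 ≈ 0.2265
P(Central | churn) = 0.0052/0.11124 ≈ 0.0467
P(East | churn) = 0.001/0.11124 ≈ 0.0090
P(West | churn) = 0.0204/0.11124 ≈ 0.1834
(Check: 0.1003+0.4340+0.2265+0.0467+0.0090+0.1834 = 0.9999.)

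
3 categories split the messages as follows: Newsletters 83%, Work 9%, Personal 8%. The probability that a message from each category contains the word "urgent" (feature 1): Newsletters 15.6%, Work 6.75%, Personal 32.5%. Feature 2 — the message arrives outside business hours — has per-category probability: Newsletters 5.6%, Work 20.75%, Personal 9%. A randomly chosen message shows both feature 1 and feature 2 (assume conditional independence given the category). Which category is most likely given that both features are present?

Compute prior × likelihood for every hypothesis:
  Newsletters: 0.83 × 0.156 × 0.056 = 0.00725088
  Work: 0.09 × 0.0675 × 0.2075 = 0.0012605625
  Personal: 0.08 × 0.325 × 0.09 = 0.00234
Normalizing constant = 0.0108514425.
Largest term belongs to Newsletters, so Newsletters is most probable.

Newsletters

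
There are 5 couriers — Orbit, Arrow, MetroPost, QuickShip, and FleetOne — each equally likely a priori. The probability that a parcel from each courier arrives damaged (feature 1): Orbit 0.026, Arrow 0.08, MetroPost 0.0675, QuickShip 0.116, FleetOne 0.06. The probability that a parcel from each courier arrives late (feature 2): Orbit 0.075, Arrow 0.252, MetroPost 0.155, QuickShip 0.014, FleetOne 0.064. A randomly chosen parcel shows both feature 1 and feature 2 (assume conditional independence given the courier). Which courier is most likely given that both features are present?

Arrow

Since the prior is uniform, the posterior is proportional to the likelihood:
  Orbit: 0.026 × 0.075 = 0.00195
  Arrow: 0.08 × 0.252 = 0.02016
  MetroPost: 0.0675 × 0.155 = 0.0104625
  QuickShip: 0.116 × 0.014 = 0.001624
  FleetOne: 0.06 × 0.064 = 0.00384
Normalizing constant = 0.0380365.
Largest term belongs to Arrow, so Arrow is most probable.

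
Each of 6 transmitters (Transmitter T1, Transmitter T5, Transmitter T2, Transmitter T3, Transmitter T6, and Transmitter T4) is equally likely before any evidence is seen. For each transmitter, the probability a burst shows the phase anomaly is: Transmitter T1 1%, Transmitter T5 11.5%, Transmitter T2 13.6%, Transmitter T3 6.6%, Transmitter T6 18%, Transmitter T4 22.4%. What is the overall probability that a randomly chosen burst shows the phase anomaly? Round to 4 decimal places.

Since the prior is uniform, the posterior is proportional to the likelihood:
  Transmitter T1: 0.01
  Transmitter T5: 0.115
  Transmitter T2: 0.136
  Transmitter T3: 0.066
  Transmitter T6: 0.18
  Transmitter T4: 0.224
P(anomaly) = (1/6) × (0.01 + 0.115 + 0.136 + 0.066 + 0.18 + 0.224) = 0.731/6 ≈ 0.1218.

0.1218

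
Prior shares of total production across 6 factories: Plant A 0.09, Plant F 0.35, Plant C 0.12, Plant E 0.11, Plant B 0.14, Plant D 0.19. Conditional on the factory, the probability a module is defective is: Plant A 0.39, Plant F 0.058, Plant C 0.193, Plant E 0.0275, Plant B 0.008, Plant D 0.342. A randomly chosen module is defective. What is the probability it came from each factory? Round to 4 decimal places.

Plant A 0.2377, Plant F 0.1375, Plant C 0.1568, Plant E 0.0205, Plant B 0.0076, Plant D 0.4400

Compute prior × likelihood for every hypothesis:
  Plant A: 0.09 × 0.39 = 0.0351
  Plant F: 0.35 × 0.058 = 0.0203
  Plant C: 0.12 × 0.193 = 0.02316
  Plant E: 0.11 × 0.0275 = 0.003025
  Plant B: 0.14 × 0.008 = 0.00112
  Plant D: 0.19 × 0.342 = 0.06498
Sum = 0.147685.
P(Plant A | defective) = 0.0351/0.147685 ≈ 0.2377
P(Plant F | defective) = 0.0203/0.147685 ≈ 0.1375
P(Plant C | defective) = 0.02316/0.147685 ≈ 0.1568
P(Plant E | defective) = 0.003025/0.147685 ≈ 0.0205
P(Plant B | defective) = 0.00112/0.147685 ≈ 0.0076
P(Plant D | defective) = 0.06498/0.147685 ≈ 0.4400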